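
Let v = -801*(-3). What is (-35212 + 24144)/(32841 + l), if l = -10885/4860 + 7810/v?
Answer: -957470544/2841096635 ≈ -0.33701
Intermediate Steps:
v = 2403
l = 87407/86508 (l = -10885/4860 + 7810/2403 = -10885*1/4860 + 7810*(1/2403) = -2177/972 + 7810/2403 = 87407/86508 ≈ 1.0104)
(-35212 + 24144)/(32841 + l) = (-35212 + 24144)/(32841 + 87407/86508) = -11068/2841096635/86508 = -11068*86508/2841096635 = -957470544/2841096635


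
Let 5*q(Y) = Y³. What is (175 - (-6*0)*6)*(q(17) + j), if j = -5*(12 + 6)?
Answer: 156205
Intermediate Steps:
q(Y) = Y³/5
j = -90 (j = -5*18 = -90)
(175 - (-6*0)*6)*(q(17) + j) = (175 - (-6*0)*6)*((⅕)*17³ - 90) = (175 - 0*6)*((⅕)*4913 - 90) = (175 - 1*0)*(4913/5 - 90) = (175 + 0)*(4463/5) = 175*(4463/5) = 156205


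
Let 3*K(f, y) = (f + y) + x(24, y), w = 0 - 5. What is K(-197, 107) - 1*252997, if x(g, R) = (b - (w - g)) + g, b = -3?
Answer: -759031/3 ≈ -2.5301e+5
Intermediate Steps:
w = -5
x(g, R) = 2 + 2*g (x(g, R) = (-3 - (-5 - g)) + g = (-3 + (5 + g)) + g = (2 + g) + g = 2 + 2*g)
K(f, y) = 50/3 + f/3 + y/3 (K(f, y) = ((f + y) + (2 + 2*24))/3 = ((f + y) + (2 + 48))/3 = ((f + y) + 50)/3 = (50 + f + y)/3 = 50/3 + f/3 + y/3)
K(-197, 107) - 1*252997 = (50/3 + (⅓)*(-197) + (⅓)*107) - 1*252997 = (50/3 - 197/3 + 107/3) - 252997 = -40/3 - 252997 = -759031/3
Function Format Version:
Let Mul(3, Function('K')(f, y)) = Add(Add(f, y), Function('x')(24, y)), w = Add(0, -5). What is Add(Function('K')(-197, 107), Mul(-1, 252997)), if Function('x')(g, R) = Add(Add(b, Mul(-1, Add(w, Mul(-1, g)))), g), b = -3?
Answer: Rational(-759031, 3) ≈ -2.5301e+5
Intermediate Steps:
w = -5
Function('x')(g, R) = Add(2, Mul(2, g)) (Function('x')(g, R) = Add(Add(-3, Mul(-1, Add(-5, Mul(-1, g)))), g) = Add(Add(-3, Add(5, g)), g) = Add(Add(2, g), g) = Add(2, Mul(2, g)))
Function('K')(f, y) = Add(Rational(50, 3), Mul(Rational(1, 3), f), Mul(Rational(1, 3), y)) (Function('K')(f, y) = Mul(Rational(1, 3), Add(Add(f, y), Add(2, Mul(2, 24)))) = Mul(Rational(1, 3), Add(Add(f, y), Add(2, 48))) = Mul(Rational(1, 3), Add(Add(f, y), 50)) = Mul(Rational(1, 3), Add(50, f, y)) = Add(Rational(50, 3), Mul(Rational(1, 3), f), Mul(Rational(1, 3), y)))
Add(Function('K')(-197, 107), Mul(-1, 252997)) = Add(Add(Rational(50, 3), Mul(Rational(1, 3), -197), Mul(Rational(1, 3), 107)), Mul(-1, 252997)) = Add(Add(Rational(50, 3), Rational(-197, 3), Rational(107, 3)), -252997) = Add(Rational(-40, 3), -252997) = Rational(-759031, 3)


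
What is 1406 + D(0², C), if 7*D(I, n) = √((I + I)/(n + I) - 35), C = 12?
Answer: 1406 + I*√35/7 ≈ 1406.0 + 0.84515*I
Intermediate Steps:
D(I, n) = √(-35 + 2*I/(I + n))/7 (D(I, n) = √((I + I)/(n + I) - 35)/7 = √((2*I)/(I + n) - 35)/7 = √(2*I/(I + n) - 35)/7 = √(-35 + 2*I/(I + n))/7)
1406 + D(0², C) = 1406 + √((-35*12 - 33*0²)/(0² + 12))/7 = 1406 + √((-420 - 33*0)/(0 + 12))/7 = 1406 + √((-420 + 0)/12)/7 = 1406 + √((1/12)*(-420))/7 = 1406 + √(-35)/7 = 1406 + (I*√35)/7 = 1406 + I*√35/7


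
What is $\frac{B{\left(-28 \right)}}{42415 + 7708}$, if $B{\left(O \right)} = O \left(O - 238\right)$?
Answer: $\frac{7448}{50123} \approx 0.14859$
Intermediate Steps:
$B{\left(O \right)} = O \left(-238 + O\right)$
$\frac{B{\left(-28 \right)}}{42415 + 7708} = \frac{\left(-28\right) \left(-238 - 28\right)}{42415 + 7708} = \frac{\left(-28\right) \left(-266\right)}{50123} = 7448 \cdot \frac{1}{50123} = \frac{7448}{50123}$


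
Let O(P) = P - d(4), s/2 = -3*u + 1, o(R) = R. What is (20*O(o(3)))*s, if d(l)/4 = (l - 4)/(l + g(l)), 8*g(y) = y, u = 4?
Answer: -1320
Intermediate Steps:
g(y) = y/8
s = -22 (s = 2*(-3*4 + 1) = 2*(-12 + 1) = 2*(-11) = -22)
d(l) = 32*(-4 + l)/(9*l) (d(l) = 4*((l - 4)/(l + l/8)) = 4*((-4 + l)/((9*l/8))) = 4*((-4 + l)*(8/(9*l))) = 4*(8*(-4 + l)/(9*l)) = 32*(-4 + l)/(9*l))
O(P) = P (O(P) = P - 32*(-4 + 4)/(9*4) = P - 32*0/(9*4) = P - 1*0 = P + 0 = P)
(20*O(o(3)))*s = (20*3)*(-22) = 60*(-22) = -1320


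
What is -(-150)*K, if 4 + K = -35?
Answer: -5850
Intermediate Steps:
K = -39 (K = -4 - 35 = -39)
-(-150)*K = -(-150)*(-39) = -5*1170 = -5850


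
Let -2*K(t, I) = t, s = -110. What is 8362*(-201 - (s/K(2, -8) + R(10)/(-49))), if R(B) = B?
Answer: -127344898/49 ≈ -2.5989e+6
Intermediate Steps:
K(t, I) = -t/2
8362*(-201 - (s/K(2, -8) + R(10)/(-49))) = 8362*(-201 - (-110/((-½*2)) + 10/(-49))) = 8362*(-201 - (-110/(-1) + 10*(-1/49))) = 8362*(-201 - (-110*(-1) - 10/49)) = 8362*(-201 - (110 - 10/49)) = 8362*(-201 - 1*5380/49) = 8362*(-201 - 5380/49) = 8362*(-15229/49) = -127344898/49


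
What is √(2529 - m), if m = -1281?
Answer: √3810 ≈ 61.725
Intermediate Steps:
√(2529 - m) = √(2529 - 1*(-1281)) = √(2529 + 1281) = √3810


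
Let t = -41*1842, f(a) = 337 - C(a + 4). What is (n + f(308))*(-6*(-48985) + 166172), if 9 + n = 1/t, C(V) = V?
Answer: 277970272391/37761 ≈ 7.3613e+6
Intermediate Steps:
f(a) = 333 - a (f(a) = 337 - (a + 4) = 337 - (4 + a) = 337 + (-4 - a) = 333 - a)
t = -75522
n = -679699/75522 (n = -9 + 1/(-75522) = -9 - 1/75522 = -679699/75522 ≈ -9.0000)
(n + f(308))*(-6*(-48985) + 166172) = (-679699/75522 + (333 - 1*308))*(-6*(-48985) + 166172) = (-679699/75522 + (333 - 308))*(293910 + 166172) = (-679699/75522 + 25)*460082 = (1208351/75522)*460082 = 277970272391/37761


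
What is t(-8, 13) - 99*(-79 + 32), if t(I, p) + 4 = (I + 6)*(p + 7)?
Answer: 4609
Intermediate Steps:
t(I, p) = -4 + (6 + I)*(7 + p) (t(I, p) = -4 + (I + 6)*(p + 7) = -4 + (6 + I)*(7 + p))
t(-8, 13) - 99*(-79 + 32) = (38 + 6*13 + 7*(-8) - 8*13) - 99*(-79 + 32) = (38 + 78 - 56 - 104) - 99*(-47) = -44 + 4653 = 4609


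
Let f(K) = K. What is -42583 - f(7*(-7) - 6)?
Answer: -42528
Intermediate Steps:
-42583 - f(7*(-7) - 6) = -42583 - (7*(-7) - 6) = -42583 - (-49 - 6) = -42583 - 1*(-55) = -42583 + 55 = -42528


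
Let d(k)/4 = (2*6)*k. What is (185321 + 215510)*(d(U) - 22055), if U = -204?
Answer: -12765264857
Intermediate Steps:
d(k) = 48*k (d(k) = 4*((2*6)*k) = 4*(12*k) = 48*k)
(185321 + 215510)*(d(U) - 22055) = (185321 + 215510)*(48*(-204) - 22055) = 400831*(-9792 - 22055) = 400831*(-31847) = -12765264857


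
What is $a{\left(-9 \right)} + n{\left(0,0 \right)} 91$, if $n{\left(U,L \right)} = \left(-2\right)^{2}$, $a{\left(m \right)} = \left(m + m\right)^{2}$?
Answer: $688$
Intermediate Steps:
$a{\left(m \right)} = 4 m^{2}$ ($a{\left(m \right)} = \left(2 m\right)^{2} = 4 m^{2}$)
$n{\left(U,L \right)} = 4$
$a{\left(-9 \right)} + n{\left(0,0 \right)} 91 = 4 \left(-9\right)^{2} + 4 \cdot 91 = 4 \cdot 81 + 364 = 324 + 364 = 688$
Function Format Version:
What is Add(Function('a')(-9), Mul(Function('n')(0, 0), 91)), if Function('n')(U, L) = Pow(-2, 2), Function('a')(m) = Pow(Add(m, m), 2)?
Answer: 688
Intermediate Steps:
Function('a')(m) = Mul(4, Pow(m, 2)) (Function('a')(m) = Pow(Mul(2, m), 2) = Mul(4, Pow(m, 2)))
Function('n')(U, L) = 4
Add(Function('a')(-9), Mul(Function('n')(0, 0), 91)) = Add(Mul(4, Pow(-9, 2)), Mul(4, 91)) = Add(Mul(4, 81), 364) = Add(324, 364) = 688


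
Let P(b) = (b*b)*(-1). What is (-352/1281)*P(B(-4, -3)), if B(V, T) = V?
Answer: 5632/1281 ≈ 4.3966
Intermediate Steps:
P(b) = -b² (P(b) = b²*(-1) = -b²)
(-352/1281)*P(B(-4, -3)) = (-352/1281)*(-1*(-4)²) = (-352*1/1281)*(-1*16) = -352/1281*(-16) = 5632/1281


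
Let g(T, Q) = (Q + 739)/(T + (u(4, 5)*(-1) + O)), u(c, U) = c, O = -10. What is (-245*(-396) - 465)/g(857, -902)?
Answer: -81395865/163 ≈ -4.9936e+5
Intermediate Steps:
g(T, Q) = (739 + Q)/(-14 + T) (g(T, Q) = (Q + 739)/(T + (4*(-1) - 10)) = (739 + Q)/(T + (-4 - 10)) = (739 + Q)/(T - 14) = (739 + Q)/(-14 + T))
(-245*(-396) - 465)/g(857, -902) = (-245*(-396) - 465)/(((739 - 902)/(-14 + 857))) = (97020 - 465)/((-163/843)) = 96555/(((1/843)*(-163))) = 96555/(-163/843) = 96555*(-843/163) = -81395865/163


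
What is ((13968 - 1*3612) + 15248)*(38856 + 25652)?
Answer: 1651662832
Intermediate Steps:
((13968 - 1*3612) + 15248)*(38856 + 25652) = ((13968 - 3612) + 15248)*64508 = (10356 + 15248)*64508 = 25604*64508 = 1651662832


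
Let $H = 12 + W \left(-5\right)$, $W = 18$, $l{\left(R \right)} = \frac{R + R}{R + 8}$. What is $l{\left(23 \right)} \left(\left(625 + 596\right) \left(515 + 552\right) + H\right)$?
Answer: $\frac{59925534}{31} \approx 1.9331 \cdot 10^{6}$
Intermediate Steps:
$l{\left(R \right)} = \frac{2 R}{8 + R}$
$H = -78$ ($H = 12 + 18 \left(-5\right) = 12 - 90 = -78$)
$l{\left(23 \right)} \left(\left(625 + 596\right) \left(515 + 552\right) + H\right) = 2 \cdot 23 \frac{1}{8 + 23} \left(\left(625 + 596\right) \left(515 + 552\right) - 78\right) = 2 \cdot 23 \cdot \frac{1}{31} \left(1221 \cdot 1067 - 78\right) = 2 \cdot 23 \cdot \frac{1}{31} \left(1302807 - 78\right) = \frac{46}{31} \cdot 1302729 = \frac{59925534}{31}$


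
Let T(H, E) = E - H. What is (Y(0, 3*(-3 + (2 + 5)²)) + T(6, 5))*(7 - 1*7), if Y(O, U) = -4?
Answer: 0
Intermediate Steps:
(Y(0, 3*(-3 + (2 + 5)²)) + T(6, 5))*(7 - 1*7) = (-4 + (5 - 1*6))*(7 - 1*7) = (-4 + (5 - 6))*(7 - 7) = (-4 - 1)*0 = -5*0 = 0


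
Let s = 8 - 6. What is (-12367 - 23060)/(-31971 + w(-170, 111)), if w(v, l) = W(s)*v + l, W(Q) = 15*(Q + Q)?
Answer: 11809/14020 ≈ 0.84230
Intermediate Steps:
s = 2
W(Q) = 30*Q (W(Q) = 15*(2*Q) = 30*Q)
w(v, l) = l + 60*v (w(v, l) = (30*2)*v + l = 60*v + l = l + 60*v)
(-12367 - 23060)/(-31971 + w(-170, 111)) = (-12367 - 23060)/(-31971 + (111 + 60*(-170))) = -35427/(-31971 + (111 - 10200)) = -35427/(-31971 - 10089) = -35427/(-42060) = -35427*(-1/42060) = 11809/14020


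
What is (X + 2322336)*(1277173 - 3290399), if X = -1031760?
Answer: -2598221158176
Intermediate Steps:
(X + 2322336)*(1277173 - 3290399) = (-1031760 + 2322336)*(1277173 - 3290399) = 1290576*(-2013226) = -2598221158176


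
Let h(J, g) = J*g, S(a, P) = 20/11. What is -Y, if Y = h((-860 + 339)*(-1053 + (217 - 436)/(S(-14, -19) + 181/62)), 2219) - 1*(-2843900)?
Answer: -1371730335133/1077 ≈ -1.2737e+9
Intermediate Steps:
S(a, P) = 20/11 (S(a, P) = 20*(1/11) = 20/11)
Y = 1371730335133/1077 (Y = ((-860 + 339)*(-1053 + (217 - 436)/(20/11 + 181/62)))*2219 - 1*(-2843900) = -521*(-1053 - 219/(20/11 + 181*(1/62)))*2219 + 2843900 = -521*(-1053 - 219/(20/11 + 181/62))*2219 + 2843900 = -521*(-1053 - 219/3231/682)*2219 + 2843900 = -521*(-1053 - 219*682/3231)*2219 + 2843900 = -521*(-1053 - 49786/1077)*2219 + 2843900 = -521*(-1183867/1077)*2219 + 2843900 = (616794707/1077)*2219 + 2843900 = 1368667454833/1077 + 2843900 = 1371730335133/1077 ≈ 1.2737e+9)
-Y = -1*1371730335133/1077 = -1371730335133/1077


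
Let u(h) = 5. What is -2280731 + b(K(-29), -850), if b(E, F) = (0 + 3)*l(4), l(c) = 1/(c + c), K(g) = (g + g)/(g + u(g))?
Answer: -18245845/8 ≈ -2.2807e+6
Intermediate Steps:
K(g) = 2*g/(5 + g) (K(g) = (g + g)/(g + 5) = (2*g)/(5 + g) = 2*g/(5 + g))
l(c) = 1/(2*c)
b(E, F) = 3/8 (b(E, F) = (0 + 3)*((½)/4) = 3*((½)*(¼)) = 3*(⅛) = 3/8)
-2280731 + b(K(-29), -850) = -2280731 + 3/8 = -18245845/8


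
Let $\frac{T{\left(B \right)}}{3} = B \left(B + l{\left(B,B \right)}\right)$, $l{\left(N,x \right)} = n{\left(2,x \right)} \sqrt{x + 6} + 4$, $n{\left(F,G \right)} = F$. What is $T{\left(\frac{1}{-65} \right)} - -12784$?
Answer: $\frac{54011623}{4225} - \frac{6 \sqrt{25285}}{4225} \approx 12784.0$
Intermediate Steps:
$l{\left(N,x \right)} = 4 + 2 \sqrt{6 + x}$ ($l{\left(N,x \right)} = 2 \sqrt{x + 6} + 4 = 2 \sqrt{6 + x} + 4 = 4 + 2 \sqrt{6 + x}$)
$T{\left(B \right)} = 3 B \left(4 + B + 2 \sqrt{6 + B}\right)$ ($T{\left(B \right)} = 3 B \left(B + \left(4 + 2 \sqrt{6 + B}\right)\right) = 3 B \left(4 + B + 2 \sqrt{6 + B}\right)$)
$T{\left(\frac{1}{-65} \right)} - -12784 = \frac{3 \left(4 + \frac{1}{-65} + 2 \sqrt{6 + \frac{1}{-65}}\right)}{-65} - -12784 = 3 \left(- \frac{1}{65}\right) \left(4 - \frac{1}{65} + 2 \sqrt{6 - \frac{1}{65}}\right) + 12784 = 3 \left(- \frac{1}{65}\right) \left(4 - \frac{1}{65} + 2 \sqrt{\frac{389}{65}}\right) + 12784 = 3 \left(- \frac{1}{65}\right) \left(4 - \frac{1}{65} + 2 \frac{\sqrt{25285}}{65}\right) + 12784 = 3 \left(- \frac{1}{65}\right) \left(4 - \frac{1}{65} + \frac{2 \sqrt{25285}}{65}\right) + 12784 = 3 \left(- \frac{1}{65}\right) \left(\frac{259}{65} + \frac{2 \sqrt{25285}}{65}\right) + 12784 = \left(- \frac{777}{4225} - \frac{6 \sqrt{25285}}{4225}\right) + 12784 = \frac{54011623}{4225} - \frac{6 \sqrt{25285}}{4225}$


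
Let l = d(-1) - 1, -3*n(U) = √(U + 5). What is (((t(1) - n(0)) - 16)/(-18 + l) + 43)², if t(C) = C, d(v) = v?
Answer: (2625 - √5)²/3600 ≈ 1910.8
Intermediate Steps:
n(U) = -√(5 + U)/3 (n(U) = -√(U + 5)/3 = -√(5 + U)/3)
l = -2 (l = -1 - 1 = -2)
(((t(1) - n(0)) - 16)/(-18 + l) + 43)² = (((1 - (-1)*√(5 + 0)/3) - 16)/(-18 - 2) + 43)² = (((1 - (-1)*√5/3) - 16)/(-20) + 43)² = (((1 + √5/3) - 16)*(-1/20) + 43)² = ((-15 + √5/3)*(-1/20) + 43)² = ((¾ - √5/60) + 43)² = (175/4 - √5/60)²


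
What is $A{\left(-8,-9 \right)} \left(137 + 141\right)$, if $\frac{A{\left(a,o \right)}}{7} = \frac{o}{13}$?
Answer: $- \frac{17514}{13} \approx -1347.2$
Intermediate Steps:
$A{\left(a,o \right)} = \frac{7 o}{13}$ ($A{\left(a,o \right)} = 7 \frac{o}{13} = \frac{7 o}{13}$)
$A{\left(-8,-9 \right)} \left(137 + 141\right) = \frac{7}{13} \left(-9\right) \left(137 + 141\right) = \left(- \frac{63}{13}\right) 278 = - \frac{17514}{13}$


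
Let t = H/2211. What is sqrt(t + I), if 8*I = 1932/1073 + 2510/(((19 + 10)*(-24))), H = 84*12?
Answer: sqrt(82914066153006)/18979224 ≈ 0.47977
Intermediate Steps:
H = 1008
t = 336/737 (t = 1008/2211 = 1008*(1/2211) = 336/737 ≈ 0.45590)
I = -23251/103008 (I = (1932/1073 + 2510/(((19 + 10)*(-24))))/8 = (1932*(1/1073) + 2510/((29*(-24))))/8 = (1932/1073 + 2510/(-696))/8 = (1932/1073 + 2510*(-1/696))/8 = (1932/1073 - 1255/348)/8 = (1/8)*(-23251/12876) = -23251/103008 ≈ -0.22572)
sqrt(t + I) = sqrt(336/737 - 23251/103008) = sqrt(17474701/75916896) = sqrt(82914066153006)/18979224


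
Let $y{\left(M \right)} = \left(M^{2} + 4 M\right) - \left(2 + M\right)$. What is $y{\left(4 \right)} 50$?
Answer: $1300$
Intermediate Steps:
$y{\left(M \right)} = -2 + M^{2} + 3 M$
$y{\left(4 \right)} 50 = \left(-2 + 4^{2} + 3 \cdot 4\right) 50 = \left(-2 + 16 + 12\right) 50 = 26 \cdot 50 = 1300$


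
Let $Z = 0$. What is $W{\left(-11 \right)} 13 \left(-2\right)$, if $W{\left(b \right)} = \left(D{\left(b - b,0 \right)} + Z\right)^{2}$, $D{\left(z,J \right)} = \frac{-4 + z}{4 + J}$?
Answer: $-26$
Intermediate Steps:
$D{\left(z,J \right)} = \frac{-4 + z}{4 + J}$
$W{\left(b \right)} = 1$ ($W{\left(b \right)} = \left(\frac{-4 + \left(b - b\right)}{4 + 0} + 0\right)^{2} = \left(\frac{-4 + 0}{4} + 0\right)^{2} = \left(\frac{1}{4} \left(-4\right) + 0\right)^{2} = \left(-1 + 0\right)^{2} = \left(-1\right)^{2} = 1$)
$W{\left(-11 \right)} 13 \left(-2\right) = 1 \cdot 13 \left(-2\right) = 1 \left(-26\right) = -26$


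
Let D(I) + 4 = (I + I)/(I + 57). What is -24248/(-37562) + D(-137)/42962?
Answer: 2976345651/4610681840 ≈ 0.64553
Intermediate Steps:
D(I) = -4 + 2*I/(57 + I) (D(I) = -4 + (I + I)/(I + 57) = -4 + (2*I)/(57 + I) = -4 + 2*I/(57 + I))
-24248/(-37562) + D(-137)/42962 = -24248/(-37562) + (2*(-114 - 1*(-137))/(57 - 137))/42962 = -24248*(-1/37562) + (2*(-114 + 137)/(-80))*(1/42962) = 1732/2683 + (2*(-1/80)*23)*(1/42962) = 1732/2683 - 23/40*1/42962 = 1732/2683 - 23/1718480 = 2976345651/4610681840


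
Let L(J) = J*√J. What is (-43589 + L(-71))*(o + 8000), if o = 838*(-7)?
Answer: -93018926 - 151514*I*√71 ≈ -9.3019e+7 - 1.2767e+6*I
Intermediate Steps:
L(J) = J^(3/2)
o = -5866
(-43589 + L(-71))*(o + 8000) = (-43589 + (-71)^(3/2))*(-5866 + 8000) = (-43589 - 71*I*√71)*2134 = -93018926 - 151514*I*√71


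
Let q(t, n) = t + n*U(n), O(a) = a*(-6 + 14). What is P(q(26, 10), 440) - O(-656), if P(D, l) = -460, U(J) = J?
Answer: 4788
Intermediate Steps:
O(a) = 8*a (O(a) = a*8 = 8*a)
q(t, n) = t + n**2 (q(t, n) = t + n*n = t + n**2)
P(q(26, 10), 440) - O(-656) = -460 - 8*(-656) = -460 - 1*(-5248) = -460 + 5248 = 4788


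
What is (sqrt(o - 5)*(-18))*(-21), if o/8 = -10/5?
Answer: 378*I*sqrt(21) ≈ 1732.2*I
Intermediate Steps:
o = -16 (o = 8*(-10/5) = 8*(-10*1/5) = 8*(-2) = -16)
(sqrt(o - 5)*(-18))*(-21) = (sqrt(-16 - 5)*(-18))*(-21) = (sqrt(-21)*(-18))*(-21) = ((I*sqrt(21))*(-18))*(-21) = -18*I*sqrt(21)*(-21) = 378*I*sqrt(21)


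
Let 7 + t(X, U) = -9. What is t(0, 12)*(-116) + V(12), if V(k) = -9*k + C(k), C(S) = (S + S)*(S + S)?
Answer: 2324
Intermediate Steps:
C(S) = 4*S² (C(S) = (2*S)*(2*S) = 4*S²)
t(X, U) = -16 (t(X, U) = -7 - 9 = -16)
V(k) = -9*k + 4*k²
t(0, 12)*(-116) + V(12) = -16*(-116) + 12*(-9 + 4*12) = 1856 + 12*(-9 + 48) = 1856 + 12*39 = 1856 + 468 = 2324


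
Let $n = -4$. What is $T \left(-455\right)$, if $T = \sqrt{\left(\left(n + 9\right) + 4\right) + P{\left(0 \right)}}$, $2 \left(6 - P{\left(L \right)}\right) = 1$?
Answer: $- \frac{455 \sqrt{58}}{2} \approx -1732.6$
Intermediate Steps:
$P{\left(L \right)} = \frac{11}{2}$ ($P{\left(L \right)} = 6 - \frac{1}{2} = \frac{11}{2}$)
$T = \frac{\sqrt{58}}{2}$ ($T = \sqrt{\left(\left(-4 + 9\right) + 4\right) + \frac{11}{2}} = \sqrt{\left(5 + 4\right) + \frac{11}{2}} = \sqrt{9 + \frac{11}{2}} = \sqrt{\frac{29}{2}} = \frac{\sqrt{58}}{2} \approx 3.8079$)
$T \left(-455\right) = \frac{\sqrt{58}}{2} \left(-455\right) = - \frac{455 \sqrt{58}}{2}$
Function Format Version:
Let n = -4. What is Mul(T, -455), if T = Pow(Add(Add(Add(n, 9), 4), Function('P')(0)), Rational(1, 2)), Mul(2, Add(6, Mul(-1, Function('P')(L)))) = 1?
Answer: Mul(Rational(-455, 2), Pow(58, Rational(1, 2))) ≈ -1732.6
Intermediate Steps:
Function('P')(L) = Rational(11, 2) (Function('P')(L) = Add(6, Mul(Rational(-1, 2), 1)) = Add(6, Rational(-1, 2)) = Rational(11, 2))
T = Mul(Rational(1, 2), Pow(58, Rational(1, 2))) (T = Pow(Add(Add(Add(-4, 9), 4), Rational(11, 2)), Rational(1, 2)) = Pow(Add(Add(5, 4), Rational(11, 2)), Rational(1, 2)) = Pow(Add(9, Rational(11, 2)), Rational(1, 2)) = Pow(Rational(29, 2), Rational(1, 2)) = Mul(Rational(1, 2), Pow(58, Rational(1, 2))) ≈ 3.8079)
Mul(T, -455) = Mul(Mul(Rational(1, 2), Pow(58, Rational(1, 2))), -455) = Mul(Rational(-455, 2), Pow(58, Rational(1, 2)))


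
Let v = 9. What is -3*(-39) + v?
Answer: 126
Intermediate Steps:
-3*(-39) + v = -3*(-39) + 9 = 117 + 9 = 126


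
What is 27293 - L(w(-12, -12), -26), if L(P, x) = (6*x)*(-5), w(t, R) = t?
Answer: 26513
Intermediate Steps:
L(P, x) = -30*x
27293 - L(w(-12, -12), -26) = 27293 - (-30)*(-26) = 27293 - 1*780 = 27293 - 780 = 26513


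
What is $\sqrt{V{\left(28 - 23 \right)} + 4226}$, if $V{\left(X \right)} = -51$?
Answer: $5 \sqrt{167} \approx 64.614$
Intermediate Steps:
$\sqrt{V{\left(28 - 23 \right)} + 4226} = \sqrt{-51 + 4226} = \sqrt{4175} = 5 \sqrt{167}$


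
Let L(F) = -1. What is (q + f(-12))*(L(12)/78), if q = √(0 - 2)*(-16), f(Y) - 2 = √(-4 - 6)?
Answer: -1/39 - I*√10/78 + 8*I*√2/39 ≈ -0.025641 + 0.24955*I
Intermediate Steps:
f(Y) = 2 + I*√10 (f(Y) = 2 + √(-4 - 6) = 2 + √(-10) = 2 + I*√10)
q = -16*I*√2 (q = √(-2)*(-16) = (I*√2)*(-16) = -16*I*√2 ≈ -22.627*I)
(q + f(-12))*(L(12)/78) = (-16*I*√2 + (2 + I*√10))*(-1/78) = (2 + I*√10 - 16*I*√2)*(-1*1/78) = (2 + I*√10 - 16*I*√2)*(-1/78) = -1/39 - I*√10/78 + 8*I*√2/39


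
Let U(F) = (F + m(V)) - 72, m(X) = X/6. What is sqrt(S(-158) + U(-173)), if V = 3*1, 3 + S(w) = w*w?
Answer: sqrt(98866)/2 ≈ 157.21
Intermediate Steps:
S(w) = -3 + w**2 (S(w) = -3 + w*w = -3 + w**2)
V = 3
m(X) = X/6 (m(X) = X*(1/6) = X/6)
U(F) = -143/2 + F (U(F) = (F + (1/6)*3) - 72 = (F + 1/2) - 72 = (1/2 + F) - 72 = -143/2 + F)
sqrt(S(-158) + U(-173)) = sqrt((-3 + (-158)**2) + (-143/2 - 173)) = sqrt((-3 + 24964) - 489/2) = sqrt(24961 - 489/2) = sqrt(49433/2) = sqrt(98866)/2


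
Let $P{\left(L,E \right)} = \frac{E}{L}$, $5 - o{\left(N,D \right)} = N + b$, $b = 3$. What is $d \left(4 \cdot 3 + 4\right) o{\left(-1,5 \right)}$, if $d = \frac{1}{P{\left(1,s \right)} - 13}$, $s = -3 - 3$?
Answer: $- \frac{48}{19} \approx -2.5263$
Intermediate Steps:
$s = -6$ ($s = -3 - 3 = -6$)
$o{\left(N,D \right)} = 2 - N$ ($o{\left(N,D \right)} = 5 - \left(N + 3\right) = 5 - \left(3 + N\right) = 2 - N$)
$d = - \frac{1}{19}$ ($d = \frac{1}{- \frac{6}{1} - 13} = \frac{1}{\left(-6\right) 1 - 13} = \frac{1}{-6 - 13} = \frac{1}{-19} = - \frac{1}{19} \approx -0.052632$)
$d \left(4 \cdot 3 + 4\right) o{\left(-1,5 \right)} = - \frac{\left(4 \cdot 3 + 4\right) \left(2 - -1\right)}{19} = - \frac{\left(12 + 4\right) \left(2 + 1\right)}{19} = - \frac{16 \cdot 3}{19} = \left(- \frac{1}{19}\right) 48 = - \frac{48}{19}$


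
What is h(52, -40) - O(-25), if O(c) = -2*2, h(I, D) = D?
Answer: -36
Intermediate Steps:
O(c) = -4
h(52, -40) - O(-25) = -40 - 1*(-4) = -40 + 4 = -36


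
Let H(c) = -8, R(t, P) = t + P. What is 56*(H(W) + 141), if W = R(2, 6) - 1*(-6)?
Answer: 7448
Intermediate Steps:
R(t, P) = P + t
W = 14 (W = (6 + 2) - 1*(-6) = 8 + 6 = 14)
56*(H(W) + 141) = 56*(-8 + 141) = 56*133 = 7448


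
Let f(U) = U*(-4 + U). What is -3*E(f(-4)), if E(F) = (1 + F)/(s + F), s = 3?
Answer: -99/35 ≈ -2.8286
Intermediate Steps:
E(F) = (1 + F)/(3 + F)
-3*E(f(-4)) = -3*(1 - 4*(-4 - 4))/(3 - 4*(-4 - 4)) = -3*(1 - 4*(-8))/(3 - 4*(-8)) = -3*(1 + 32)/(3 + 32) = -3*33/35 = -99/35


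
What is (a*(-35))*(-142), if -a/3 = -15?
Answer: 223650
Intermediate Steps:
a = 45 (a = -3*(-15) = 45)
(a*(-35))*(-142) = (45*(-35))*(-142) = -1575*(-142) = 223650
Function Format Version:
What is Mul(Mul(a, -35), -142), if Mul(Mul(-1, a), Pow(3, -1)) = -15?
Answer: 223650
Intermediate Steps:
a = 45 (a = Mul(-3, -15) = 45)
Mul(Mul(a, -35), -142) = Mul(Mul(45, -35), -142) = Mul(-1575, -142) = 223650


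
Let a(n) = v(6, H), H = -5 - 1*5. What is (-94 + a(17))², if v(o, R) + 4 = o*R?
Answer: 24964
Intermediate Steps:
H = -10 (H = -5 - 5 = -10)
v(o, R) = -4 + R*o (v(o, R) = -4 + o*R = -4 + R*o)
a(n) = -64 (a(n) = -4 - 10*6 = -4 - 60 = -64)
(-94 + a(17))² = (-94 - 64)² = (-158)² = 24964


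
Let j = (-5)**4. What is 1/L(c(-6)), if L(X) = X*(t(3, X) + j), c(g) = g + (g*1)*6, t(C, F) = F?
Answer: -1/24486 ≈ -4.0840e-5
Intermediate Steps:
j = 625
c(g) = 7*g (c(g) = g + g*6 = g + 6*g = 7*g)
L(X) = X*(625 + X) (L(X) = X*(X + 625) = X*(625 + X))
1/L(c(-6)) = 1/((7*(-6))*(625 + 7*(-6))) = 1/(-42*(625 - 42)) = 1/(-42*583) = 1/(-24486) = -1/24486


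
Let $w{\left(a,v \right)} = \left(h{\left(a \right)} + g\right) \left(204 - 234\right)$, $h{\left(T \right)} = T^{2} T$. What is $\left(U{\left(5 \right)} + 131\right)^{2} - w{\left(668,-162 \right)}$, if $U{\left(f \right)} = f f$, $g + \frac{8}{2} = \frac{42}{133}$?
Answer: $\frac{169904710524}{19} \approx 8.9424 \cdot 10^{9}$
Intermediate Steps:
$h{\left(T \right)} = T^{3}$
$g = - \frac{70}{19}$ ($g = -4 + \frac{42}{133} = -4 + 42 \cdot \frac{1}{133} = -4 + \frac{6}{19} = - \frac{70}{19} \approx -3.6842$)
$U{\left(f \right)} = f^{2}$
$w{\left(a,v \right)} = \frac{2100}{19} - 30 a^{3}$ ($w{\left(a,v \right)} = \left(a^{3} - \frac{70}{19}\right) \left(204 - 234\right) = \left(- \frac{70}{19} + a^{3}\right) \left(-30\right) = \frac{2100}{19} - 30 a^{3}$)
$\left(U{\left(5 \right)} + 131\right)^{2} - w{\left(668,-162 \right)} = \left(5^{2} + 131\right)^{2} - \left(\frac{2100}{19} - 30 \cdot 668^{3}\right) = \left(25 + 131\right)^{2} - \left(\frac{2100}{19} - 8942328960\right) = 156^{2} - \left(\frac{2100}{19} - 8942328960\right) = 24336 - - \frac{169904248140}{19} = 24336 + \frac{169904248140}{19} = \frac{169904710524}{19}$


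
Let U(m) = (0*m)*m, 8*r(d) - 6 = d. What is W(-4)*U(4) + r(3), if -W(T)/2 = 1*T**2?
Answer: 9/8 ≈ 1.1250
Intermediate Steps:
W(T) = -2*T**2
r(d) = 3/4 + d/8
U(m) = 0 (U(m) = 0*m = 0)
W(-4)*U(4) + r(3) = -2*(-4)**2*0 + (3/4 + (1/8)*3) = -2*16*0 + (3/4 + 3/8) = -32*0 + 9/8 = 0 + 9/8 = 9/8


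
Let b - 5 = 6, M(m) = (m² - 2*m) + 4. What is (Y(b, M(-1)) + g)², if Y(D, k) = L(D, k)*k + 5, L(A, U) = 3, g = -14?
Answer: 144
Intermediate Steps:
M(m) = 4 + m² - 2*m
b = 11 (b = 5 + 6 = 11)
Y(D, k) = 5 + 3*k (Y(D, k) = 3*k + 5 = 5 + 3*k)
(Y(b, M(-1)) + g)² = ((5 + 3*(4 + (-1)² - 2*(-1))) - 14)² = ((5 + 3*(4 + 1 + 2)) - 14)² = ((5 + 3*7) - 14)² = ((5 + 21) - 14)² = (26 - 14)² = 12² = 144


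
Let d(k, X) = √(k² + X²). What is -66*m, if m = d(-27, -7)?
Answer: -66*√778 ≈ -1840.9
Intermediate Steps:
d(k, X) = √(X² + k²)
m = √778 (m = √((-7)² + (-27)²) = √(49 + 729) = √778 ≈ 27.893)
-66*m = -66*√778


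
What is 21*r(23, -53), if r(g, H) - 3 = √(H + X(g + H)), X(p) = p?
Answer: 63 + 21*I*√83 ≈ 63.0 + 191.32*I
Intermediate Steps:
r(g, H) = 3 + √(g + 2*H) (r(g, H) = 3 + √(H + (g + H)) = 3 + √(H + (H + g)) = 3 + √(g + 2*H))
21*r(23, -53) = 21*(3 + √(23 + 2*(-53))) = 21*(3 + √(23 - 106)) = 21*(3 + √(-83)) = 21*(3 + I*√83) = 63 + 21*I*√83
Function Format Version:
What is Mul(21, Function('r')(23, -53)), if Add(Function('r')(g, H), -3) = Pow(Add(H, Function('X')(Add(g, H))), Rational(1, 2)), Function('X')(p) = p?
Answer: Add(63, Mul(21, I, Pow(83, Rational(1, 2)))) ≈ Add(63.000, Mul(191.32, I))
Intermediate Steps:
Function('r')(g, H) = Add(3, Pow(Add(g, Mul(2, H)), Rational(1, 2))) (Function('r')(g, H) = Add(3, Pow(Add(H, Add(g, H)), Rational(1, 2))) = Add(3, Pow(Add(H, Add(H, g)), Rational(1, 2))) = Add(3, Pow(Add(g, Mul(2, H)), Rational(1, 2))))
Mul(21, Function('r')(23, -53)) = Mul(21, Add(3, Pow(Add(23, Mul(2, -53)), Rational(1, 2)))) = Mul(21, Add(3, Pow(Add(23, -106), Rational(1, 2)))) = Mul(21, Add(3, Pow(-83, Rational(1, 2)))) = Mul(21, Add(3, Mul(I, Pow(83, Rational(1, 2))))) = Add(63, Mul(21, I, Pow(83, Rational(1, 2))))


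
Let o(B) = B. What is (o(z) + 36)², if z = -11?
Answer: 625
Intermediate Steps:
(o(z) + 36)² = (-11 + 36)² = 25² = 625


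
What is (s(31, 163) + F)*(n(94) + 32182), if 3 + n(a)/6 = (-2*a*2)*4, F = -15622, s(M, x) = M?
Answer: -360775740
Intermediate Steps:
n(a) = -18 - 96*a (n(a) = -18 + 6*((-2*a*2)*4) = -18 + 6*(-4*a*4) = -18 + 6*(-16*a) = -18 - 96*a)
(s(31, 163) + F)*(n(94) + 32182) = (31 - 15622)*((-18 - 96*94) + 32182) = -15591*((-18 - 9024) + 32182) = -15591*(-9042 + 32182) = -15591*23140 = -360775740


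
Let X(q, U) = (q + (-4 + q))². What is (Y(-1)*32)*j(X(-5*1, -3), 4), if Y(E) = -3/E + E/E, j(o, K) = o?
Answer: 25088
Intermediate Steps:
X(q, U) = (-4 + 2*q)²
Y(E) = 1 - 3/E (Y(E) = -3/E + 1 = 1 - 3/E)
(Y(-1)*32)*j(X(-5*1, -3), 4) = (((-3 - 1)/(-1))*32)*(4*(-2 - 5*1)²) = (-1*(-4)*32)*(4*(-2 - 5)²) = (4*32)*(4*(-7)²) = 128*(4*49) = 128*196 = 25088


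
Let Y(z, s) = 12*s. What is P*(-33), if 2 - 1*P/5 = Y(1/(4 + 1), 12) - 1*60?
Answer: 13530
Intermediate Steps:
P = -410 (P = 10 - 5*(12*12 - 1*60) = 10 - 5*(144 - 60) = 10 - 5*84 = 10 - 420 = -410)
P*(-33) = -410*(-33) = 13530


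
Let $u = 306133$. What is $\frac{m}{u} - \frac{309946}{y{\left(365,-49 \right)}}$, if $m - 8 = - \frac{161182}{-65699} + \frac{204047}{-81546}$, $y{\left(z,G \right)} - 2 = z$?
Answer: $- \frac{508343871491577975355}{601918419901820394} \approx -844.54$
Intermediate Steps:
$y{\left(z,G \right)} = 2 + z$
$m = \frac{42597988751}{5357490654}$ ($m = 8 + \left(- \frac{161182}{-65699} + \frac{204047}{-81546}\right) = 8 + \left(\left(-161182\right) \left(- \frac{1}{65699}\right) + 204047 \left(- \frac{1}{81546}\right)\right) = 8 + \left(\frac{161182}{65699} - \frac{204047}{81546}\right) = 8 - \frac{261936481}{5357490654} = \frac{42597988751}{5357490654} \approx 7.9511$)
$\frac{m}{u} - \frac{309946}{y{\left(365,-49 \right)}} = \frac{42597988751}{5357490654 \cdot 306133} - \frac{309946}{2 + 365} = \frac{42597988751}{5357490654} \cdot \frac{1}{306133} - \frac{309946}{367} = \frac{42597988751}{1640104686380982} - \frac{309946}{367} = - \frac{508343871491577975355}{601918419901820394}$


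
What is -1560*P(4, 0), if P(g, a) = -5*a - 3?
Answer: 4680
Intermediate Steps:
P(g, a) = -3 - 5*a
-1560*P(4, 0) = -1560*(-3 - 5*0) = -1560*(-3 + 0) = -1560*(-3) = 4680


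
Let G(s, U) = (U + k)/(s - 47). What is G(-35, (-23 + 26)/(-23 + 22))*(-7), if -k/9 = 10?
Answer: -651/82 ≈ -7.9390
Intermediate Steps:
k = -90 (k = -9*10 = -90)
G(s, U) = (-90 + U)/(-47 + s) (G(s, U) = (U - 90)/(s - 47) = (-90 + U)/(-47 + s))
G(-35, (-23 + 26)/(-23 + 22))*(-7) = ((-90 + (-23 + 26)/(-23 + 22))/(-47 - 35))*(-7) = ((-90 + 3/(-1))/(-82))*(-7) = -(-90 + 3*(-1))/82*(-7) = -(-90 - 3)/82*(-7) = -1/82*(-93)*(-7) = (93/82)*(-7) = -651/82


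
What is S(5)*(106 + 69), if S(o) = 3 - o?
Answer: -350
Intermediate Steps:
S(5)*(106 + 69) = (3 - 1*5)*(106 + 69) = (3 - 5)*175 = -2*175 = -350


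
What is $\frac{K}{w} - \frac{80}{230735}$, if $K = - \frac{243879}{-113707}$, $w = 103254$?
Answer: $- \frac{58865652345}{180599400622322} \approx -0.00032595$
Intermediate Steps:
$K = \frac{243879}{113707}$ ($K = \left(-243879\right) \left(- \frac{1}{113707}\right) = \frac{243879}{113707} \approx 2.1448$)
$\frac{K}{w} - \frac{80}{230735} = \frac{243879}{113707 \cdot 103254} - \frac{80}{230735} = \frac{243879}{113707} \cdot \frac{1}{103254} - \frac{16}{46147} = \frac{81293}{3913567526} - \frac{16}{46147} = - \frac{58865652345}{180599400622322}$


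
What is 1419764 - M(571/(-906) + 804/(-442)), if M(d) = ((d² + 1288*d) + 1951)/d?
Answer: 139360645354948813/98191431078 ≈ 1.4193e+6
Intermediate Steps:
M(d) = (1951 + d² + 1288*d)/d
1419764 - M(571/(-906) + 804/(-442)) = 1419764 - (1288 + (571/(-906) + 804/(-442)) + 1951/(571/(-906) + 804/(-442))) = 1419764 - (1288 + (571*(-1/906) + 804*(-1/442)) + 1951/(571*(-1/906) + 804*(-1/442))) = 1419764 - (1288 + (-571/906 - 402/221) + 1951/(-571/906 - 402/221)) = 1419764 - (1288 - 490403/200226 + 1951/(-490403/200226)) = 1419764 - (1288 - 490403/200226 + 1951*(-200226/490403)) = 1419764 - (1288 - 490403/200226 - 390640926/490403) = 1419764 - 1*48013598076779/98191431078 = 1419764 - 48013598076779/98191431078 = 139360645354948813/98191431078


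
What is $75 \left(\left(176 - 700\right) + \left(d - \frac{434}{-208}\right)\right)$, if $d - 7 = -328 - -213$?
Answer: $- \frac{4913325}{104} \approx -47244.0$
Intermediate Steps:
$d = -108$ ($d = 7 - 115 = -108$)
$75 \left(\left(176 - 700\right) + \left(d - \frac{434}{-208}\right)\right) = 75 \left(\left(176 - 700\right) - \left(108 + \frac{434}{-208}\right)\right) = 75 \left(\left(176 - 700\right) - \left(108 + 434 \left(- \frac{1}{208}\right)\right)\right) = 75 \left(-524 - \frac{11015}{104}\right) = 75 \left(- \frac{65511}{104}\right) = - \frac{4913325}{104}$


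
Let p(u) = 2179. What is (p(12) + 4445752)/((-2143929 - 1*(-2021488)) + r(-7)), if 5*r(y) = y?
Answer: -22239655/612212 ≈ -36.327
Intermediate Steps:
r(y) = y/5
(p(12) + 4445752)/((-2143929 - 1*(-2021488)) + r(-7)) = (2179 + 4445752)/((-2143929 - 1*(-2021488)) + (1/5)*(-7)) = 4447931/((-2143929 + 2021488) - 7/5) = 4447931/(-122441 - 7/5) = 4447931/(-612212/5) = 4447931*(-5/612212) = -22239655/612212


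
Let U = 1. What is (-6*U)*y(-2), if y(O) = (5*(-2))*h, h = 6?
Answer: 360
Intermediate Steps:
y(O) = -60 (y(O) = (5*(-2))*6 = -10*6 = -60)
(-6*U)*y(-2) = -6*1*(-60) = -6*(-60) = 360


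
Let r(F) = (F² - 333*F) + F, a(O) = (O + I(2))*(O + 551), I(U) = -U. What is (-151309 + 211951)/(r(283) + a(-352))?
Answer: -60642/84313 ≈ -0.71925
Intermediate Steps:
a(O) = (-2 + O)*(551 + O) (a(O) = (O - 1*2)*(O + 551) = (O - 2)*(551 + O) = (-2 + O)*(551 + O))
r(F) = F² - 332*F
(-151309 + 211951)/(r(283) + a(-352)) = (-151309 + 211951)/(283*(-332 + 283) + (-1102 + (-352)² + 549*(-352))) = 60642/(283*(-49) + (-1102 + 123904 - 193248)) = 60642/(-13867 - 70446) = 60642/(-84313) = 60642*(-1/84313) = -60642/84313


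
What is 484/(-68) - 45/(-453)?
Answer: -18016/2567 ≈ -7.0183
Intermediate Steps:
484/(-68) - 45/(-453) = 484*(-1/68) - 45*(-1/453) = -121/17 + 15/151 = -18016/2567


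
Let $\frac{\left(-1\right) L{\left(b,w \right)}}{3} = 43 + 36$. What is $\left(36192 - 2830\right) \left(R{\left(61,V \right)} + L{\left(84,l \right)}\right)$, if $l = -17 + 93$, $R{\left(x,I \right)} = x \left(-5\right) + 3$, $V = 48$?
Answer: $-17982118$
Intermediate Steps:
$R{\left(x,I \right)} = 3 - 5 x$ ($R{\left(x,I \right)} = - 5 x + 3 = 3 - 5 x$)
$l = 76$
$L{\left(b,w \right)} = -237$ ($L{\left(b,w \right)} = - 3 \left(43 + 36\right) = \left(-3\right) 79 = -237$)
$\left(36192 - 2830\right) \left(R{\left(61,V \right)} + L{\left(84,l \right)}\right) = \left(36192 - 2830\right) \left(\left(3 - 305\right) - 237\right) = 33362 \left(\left(3 - 305\right) - 237\right) = 33362 \left(-302 - 237\right) = 33362 \left(-539\right) = -17982118$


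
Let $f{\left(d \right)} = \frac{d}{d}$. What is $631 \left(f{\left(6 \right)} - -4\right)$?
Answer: $3155$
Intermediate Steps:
$f{\left(d \right)} = 1$
$631 \left(f{\left(6 \right)} - -4\right) = 631 \left(1 - -4\right) = 631 \left(1 + 4\right) = 631 \cdot 5 = 3155$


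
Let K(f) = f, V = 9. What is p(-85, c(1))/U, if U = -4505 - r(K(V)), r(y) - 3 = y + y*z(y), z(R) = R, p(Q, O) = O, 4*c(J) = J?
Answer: -1/18392 ≈ -5.4371e-5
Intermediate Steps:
c(J) = J/4
r(y) = 3 + y + y² (r(y) = 3 + (y + y*y) = 3 + (y + y²) = 3 + y + y²)
U = -4598 (U = -4505 - (3 + 9 + 9²) = -4505 - (3 + 9 + 81) = -4505 - 1*93 = -4505 - 93 = -4598)
p(-85, c(1))/U = ((¼)*1)/(-4598) = (¼)*(-1/4598) = -1/18392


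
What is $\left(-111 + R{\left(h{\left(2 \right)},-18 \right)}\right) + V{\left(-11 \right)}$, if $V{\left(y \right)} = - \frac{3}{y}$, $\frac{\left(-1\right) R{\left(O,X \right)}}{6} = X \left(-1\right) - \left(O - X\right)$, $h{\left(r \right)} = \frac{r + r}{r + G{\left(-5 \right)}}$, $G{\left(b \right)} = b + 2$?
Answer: $- \frac{1482}{11} \approx -134.73$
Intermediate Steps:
$G{\left(b \right)} = 2 + b$
$h{\left(r \right)} = \frac{2 r}{-3 + r}$ ($h{\left(r \right)} = \frac{r + r}{r + \left(2 - 5\right)} = \frac{2 r}{r - 3} = \frac{2 r}{-3 + r}$)
$R{\left(O,X \right)} = 6 O$ ($R{\left(O,X \right)} = - 6 \left(X \left(-1\right) - \left(O - X\right)\right) = - 6 \left(- X - \left(O - X\right)\right) = - 6 \left(- O\right) = 6 O$)
$\left(-111 + R{\left(h{\left(2 \right)},-18 \right)}\right) + V{\left(-11 \right)} = \left(-111 + 6 \cdot 2 \cdot 2 \frac{1}{-3 + 2}\right) - \frac{3}{-11} = \left(-111 + 6 \cdot 2 \cdot 2 \frac{1}{-1}\right) - - \frac{3}{11} = \left(-111 + 6 \cdot 2 \cdot 2 \left(-1\right)\right) + \frac{3}{11} = \left(-111 + 6 \left(-4\right)\right) + \frac{3}{11} = \left(-111 - 24\right) + \frac{3}{11} = -135 + \frac{3}{11} = - \frac{1482}{11}$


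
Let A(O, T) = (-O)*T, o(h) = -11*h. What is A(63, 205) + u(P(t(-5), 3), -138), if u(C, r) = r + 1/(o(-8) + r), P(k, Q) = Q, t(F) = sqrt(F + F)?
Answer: -652651/50 ≈ -13053.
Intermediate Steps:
t(F) = sqrt(2)*sqrt(F) (t(F) = sqrt(2*F) = sqrt(2)*sqrt(F))
A(O, T) = -O*T
u(C, r) = r + 1/(88 + r) (u(C, r) = r + 1/(-11*(-8) + r) = r + 1/(88 + r))
A(63, 205) + u(P(t(-5), 3), -138) = -1*63*205 + (1 + (-138)**2 + 88*(-138))/(88 - 138) = -12915 + (1 + 19044 - 12144)/(-50) = -12915 - 1/50*6901 = -12915 - 6901/50 = -652651/50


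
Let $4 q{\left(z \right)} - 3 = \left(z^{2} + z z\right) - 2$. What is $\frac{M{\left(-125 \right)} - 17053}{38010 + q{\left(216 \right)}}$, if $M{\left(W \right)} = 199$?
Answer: $- \frac{67416}{245353} \approx -0.27477$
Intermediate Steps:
$q{\left(z \right)} = \frac{1}{4} + \frac{z^{2}}{2}$ ($q{\left(z \right)} = \frac{3}{4} + \frac{\left(z^{2} + z z\right) - 2}{4} = \frac{3}{4} + \frac{\left(z^{2} + z^{2}\right) - 2}{4} = \frac{3}{4} + \frac{2 z^{2} - 2}{4} = \frac{3}{4} + \frac{-2 + 2 z^{2}}{4} = \frac{3}{4} + \left(- \frac{1}{2} + \frac{z^{2}}{2}\right) = \frac{1}{4} + \frac{z^{2}}{2}$)
$\frac{M{\left(-125 \right)} - 17053}{38010 + q{\left(216 \right)}} = \frac{199 - 17053}{38010 + \left(\frac{1}{4} + \frac{216^{2}}{2}\right)} = - \frac{16854}{38010 + \left(\frac{1}{4} + \frac{1}{2} \cdot 46656\right)} = - \frac{16854}{38010 + \left(\frac{1}{4} + 23328\right)} = - \frac{16854}{38010 + \frac{93313}{4}} = - \frac{16854}{\frac{245353}{4}} = \left(-16854\right) \frac{4}{245353} = - \frac{67416}{245353}$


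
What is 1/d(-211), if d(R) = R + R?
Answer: -1/422 ≈ -0.0023697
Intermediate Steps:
d(R) = 2*R
1/d(-211) = 1/(2*(-211)) = 1/(-422) = -1/422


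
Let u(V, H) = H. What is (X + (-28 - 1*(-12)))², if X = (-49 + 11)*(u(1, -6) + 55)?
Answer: 3526884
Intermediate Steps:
X = -1862 (X = (-49 + 11)*(-6 + 55) = -38*49 = -1862)
(X + (-28 - 1*(-12)))² = (-1862 + (-28 - 1*(-12)))² = (-1862 + (-28 + 12))² = (-1862 - 16)² = (-1878)² = 3526884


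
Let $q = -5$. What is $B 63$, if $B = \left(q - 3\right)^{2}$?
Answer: $4032$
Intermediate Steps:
$B = 64$ ($B = \left(-5 - 3\right)^{2} = \left(-8\right)^{2} = 64$)
$B 63 = 64 \cdot 63 = 4032$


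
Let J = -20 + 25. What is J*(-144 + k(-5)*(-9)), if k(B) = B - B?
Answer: -720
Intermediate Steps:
k(B) = 0
J = 5
J*(-144 + k(-5)*(-9)) = 5*(-144 + 0*(-9)) = 5*(-144 + 0) = 5*(-144) = -720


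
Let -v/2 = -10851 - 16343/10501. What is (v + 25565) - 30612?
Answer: 174926841/10501 ≈ 16658.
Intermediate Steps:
v = 227925388/10501 (v = -2*(-10851 - 16343/10501) = -2*(-113962694/10501) = 227925388/10501 ≈ 21705.)
(v + 25565) - 30612 = (227925388/10501 + 25565) - 30612 = 496383453/10501 - 30612 = 174926841/10501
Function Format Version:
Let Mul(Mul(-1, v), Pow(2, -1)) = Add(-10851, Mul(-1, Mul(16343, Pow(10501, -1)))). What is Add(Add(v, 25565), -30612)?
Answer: Rational(174926841, 10501) ≈ 16658.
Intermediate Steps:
v = Rational(227925388, 10501) (v = Mul(-2, Add(-10851, Mul(-1, Mul(16343, Pow(10501, -1))))) = Mul(-2, Add(-10851, Mul(-1, Mul(16343, Rational(1, 10501))))) = Mul(-2, Add(-10851, Mul(-1, Rational(16343, 10501)))) = Mul(-2, Add(-10851, Rational(-16343, 10501))) = Mul(-2, Rational(-113962694, 10501)) = Rational(227925388, 10501) ≈ 21705.)
Add(Add(v, 25565), -30612) = Add(Add(Rational(227925388, 10501), 25565), -30612) = Add(Rational(496383453, 10501), -30612) = Rational(174926841, 10501)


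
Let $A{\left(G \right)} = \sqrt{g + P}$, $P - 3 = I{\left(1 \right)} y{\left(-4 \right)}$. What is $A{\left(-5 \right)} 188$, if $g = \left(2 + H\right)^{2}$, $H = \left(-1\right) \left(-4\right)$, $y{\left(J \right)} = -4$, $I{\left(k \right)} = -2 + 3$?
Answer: $188 \sqrt{35} \approx 1112.2$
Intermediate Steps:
$I{\left(k \right)} = 1$
$H = 4$
$P = -1$ ($P = 3 + 1 \left(-4\right) = 3 - 4 = -1$)
$g = 36$ ($g = \left(2 + 4\right)^{2} = 6^{2} = 36$)
$A{\left(G \right)} = \sqrt{35}$ ($A{\left(G \right)} = \sqrt{36 - 1} = \sqrt{35}$)
$A{\left(-5 \right)} 188 = \sqrt{35} \cdot 188 = 188 \sqrt{35}$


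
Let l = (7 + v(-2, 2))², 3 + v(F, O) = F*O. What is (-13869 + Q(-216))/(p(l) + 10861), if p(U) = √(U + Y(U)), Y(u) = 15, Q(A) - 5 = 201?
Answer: -148393843/117961306 + 13663*√15/117961306 ≈ -1.2575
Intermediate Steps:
v(F, O) = -3 + F*O
Q(A) = 206 (Q(A) = 5 + 201 = 206)
l = 0 (l = (7 + (-3 - 2*2))² = (7 + (-3 - 4))² = (7 - 7)² = 0² = 0)
p(U) = √(15 + U) (p(U) = √(U + 15) = √(15 + U))
(-13869 + Q(-216))/(p(l) + 10861) = (-13869 + 206)/(√(15 + 0) + 10861) = -13663/(√15 + 10861) = -13663/(10861 + √15)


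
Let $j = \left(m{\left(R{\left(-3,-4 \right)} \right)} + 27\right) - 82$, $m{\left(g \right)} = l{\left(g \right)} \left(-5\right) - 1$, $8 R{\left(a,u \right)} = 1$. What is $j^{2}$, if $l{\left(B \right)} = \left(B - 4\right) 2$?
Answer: $\frac{4761}{16} \approx 297.56$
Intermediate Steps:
$l{\left(B \right)} = -8 + 2 B$ ($l{\left(B \right)} = \left(-4 + B\right) 2 = -8 + 2 B$)
$R{\left(a,u \right)} = \frac{1}{8}$ ($R{\left(a,u \right)} = \frac{1}{8} \cdot 1 = \frac{1}{8}$)
$m{\left(g \right)} = 39 - 10 g$ ($m{\left(g \right)} = \left(-8 + 2 g\right) \left(-5\right) - 1 = \left(40 - 10 g\right) - 1 = 39 - 10 g$)
$j = - \frac{69}{4}$ ($j = \left(\left(39 - \frac{5}{4}\right) + 27\right) - 82 = \left(\frac{151}{4} + 27\right) - 82 = \frac{259}{4} - 82 = - \frac{69}{4} \approx -17.25$)
$j^{2} = \left(- \frac{69}{4}\right)^{2} = \frac{4761}{16}$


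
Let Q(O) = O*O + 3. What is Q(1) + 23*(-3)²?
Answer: 211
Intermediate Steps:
Q(O) = 3 + O² (Q(O) = O² + 3 = 3 + O²)
Q(1) + 23*(-3)² = (3 + 1²) + 23*(-3)² = (3 + 1) + 23*9 = 4 + 207 = 211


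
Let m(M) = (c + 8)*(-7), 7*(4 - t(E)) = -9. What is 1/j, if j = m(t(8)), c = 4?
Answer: -1/84 ≈ -0.011905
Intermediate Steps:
t(E) = 37/7 (t(E) = 4 - ⅐*(-9) = 4 + 9/7 = 37/7)
m(M) = -84 (m(M) = (4 + 8)*(-7) = 12*(-7) = -84)
j = -84
1/j = 1/(-84) = -1/84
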